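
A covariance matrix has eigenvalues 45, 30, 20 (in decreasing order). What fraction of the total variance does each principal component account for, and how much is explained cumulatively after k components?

Step 1 — total variance = trace(Sigma) = Σ λ_i = 45 + 30 + 20 = 95.

Step 2 — fraction explained by component i = λ_i / Σ λ:
  PC1: 45/95 = 0.4737
  PC2: 30/95 = 0.3158
  PC3: 20/95 = 0.2105

Step 3 — cumulative fraction after k components = (λ_1 + ... + λ_k) / Σ λ:
  k = 1: 45/95 = 0.4737
  k = 2: (45 + 30)/95 = 75/95 = 0.7895
  k = 3: (45 + 30 + 20)/95 = 95/95 = 1

Summary (fraction, with percent):

explained: PC1 0.4737 (47.37%), PC2 0.3158 (31.58%), PC3 0.2105 (21.05%);  cumulative: 0.4737, 0.7895, 1


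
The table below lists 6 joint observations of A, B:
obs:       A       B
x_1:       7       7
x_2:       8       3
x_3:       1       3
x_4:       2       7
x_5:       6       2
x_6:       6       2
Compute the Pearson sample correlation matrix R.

Step 1 — column means:
  mean(A) = (7 + 8 + 1 + 2 + 6 + 6) / 6 = 30/6 = 5
  mean(B) = (7 + 3 + 3 + 7 + 2 + 2) / 6 = 24/6 = 4

Step 2 — sample variances and covariances s[i,j] = (1/(n-1)) · Σ_k (x_{k,i} - mean_i) · (x_{k,j} - mean_j), with n-1 = 5:
  s[A,A] = ((2)·(2) + (3)·(3) + (-4)·(-4) + (-3)·(-3) + (1)·(1) + (1)·(1)) / 5 = 40/5 = 8
  s[A,B] = ((2)·(3) + (3)·(-1) + (-4)·(-1) + (-3)·(3) + (1)·(-2) + (1)·(-2)) / 5 = -6/5 = -1.2
  s[B,B] = ((3)·(3) + (-1)·(-1) + (-1)·(-1) + (3)·(3) + (-2)·(-2) + (-2)·(-2)) / 5 = 28/5 = 5.6
  Sample standard deviations s_i = √(s[i,i]):
  s(A) = √(8) = 2.8284
  s(B) = √(5.6) = 2.3664

Step 3 — r_{ij} = s_{ij} / (s_i · s_j):
  r[A,A] = 1 (diagonal).
  r[A,B] = -1.2 / (2.8284 · 2.3664) = -1.2 / 6.6933 = -0.1793
  r[B,B] = 1 (diagonal).

R is symmetric with unit diagonal. Assembling:

R = [[1, -0.1793],
 [-0.1793, 1]]


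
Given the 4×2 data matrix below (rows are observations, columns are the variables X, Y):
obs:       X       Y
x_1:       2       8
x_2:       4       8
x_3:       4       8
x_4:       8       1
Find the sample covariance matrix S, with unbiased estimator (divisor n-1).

Step 1 — column means:
  mean(X) = (2 + 4 + 4 + 8) / 4 = 18/4 = 4.5
  mean(Y) = (8 + 8 + 8 + 1) / 4 = 25/4 = 6.25

Step 2 — sample covariance S[i,j] = (1/(n-1)) · Σ_k (x_{k,i} - mean_i) · (x_{k,j} - mean_j), with n-1 = 3.
  S[X,X] = ((-2.5)·(-2.5) + (-0.5)·(-0.5) + (-0.5)·(-0.5) + (3.5)·(3.5)) / 3 = 19/3 = 6.3333
  S[X,Y] = ((-2.5)·(1.75) + (-0.5)·(1.75) + (-0.5)·(1.75) + (3.5)·(-5.25)) / 3 = -24.5/3 = -8.1667
  S[Y,Y] = ((1.75)·(1.75) + (1.75)·(1.75) + (1.75)·(1.75) + (-5.25)·(-5.25)) / 3 = 36.75/3 = 12.25

S is symmetric (S[j,i] = S[i,j]). Assembling:

S = [[6.3333, -8.1667],
 [-8.1667, 12.25]]


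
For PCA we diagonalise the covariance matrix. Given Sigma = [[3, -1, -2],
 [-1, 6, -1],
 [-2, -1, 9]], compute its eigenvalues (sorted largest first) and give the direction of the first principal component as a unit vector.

Step 1 — characteristic polynomial p(λ) = det(λI - Sigma) = λ³ - tr·λ² + c_1·λ - det, where tr = trace, c_1 = sum of the principal 2×2 minors, det = det(Sigma):
  tr = 3 + 6 + 9 = 18,
  c_1 = (3·6 - (-1)²) + (3·9 - (-2)²) + (6·9 - (-1)²) = 17 + 23 + 53 = 93,
  det = 3·(6·9 - (-1)²) - (-1)·((-1)·9 - (-1)·(-2)) + (-2)·((-1)·(-1) - 6·(-2)) = 3·(53) - (-1)·(-11) + (-2)·(13) = 122.
  So p(λ) = λ³ - 18λ² + 93λ - 122.
Step 2 — look for an integer root (rational root theorem: any rational root is an integer divisor of 122). Testing λ = 2:
  p(2) = 8 - 72 + 186 - 122 = 0  ✓
  Dividing out (λ - 2): p(λ) = (λ - 2)(λ² - 16λ + 61).
Step 3 — remaining eigenvalues from the quadratic λ² - 16λ + 61 = 0:
  Δ = 16² - 4·61 = 256 - 244 = 12,  λ = (16 ± √12)/2 = (16 ± 3.4641)/2 ≈ 9.7321 or 6.2679.
  Sorted: λ_1 = 9.7321,  λ_2 = 6.2679,  λ_3 = 2  (check: sum = 18 = tr ✓).

Step 4 — unit eigenvector for λ_1 ≈ 9.7321: v spans the null space of (Sigma - λ_1 I), whose rows are
  r_1 = (-6.7321, -1, -2),  r_2 = (-1, -3.7321, -1),  r_3 = (-2, -1, -0.7321).
  v is orthogonal to every row, so take v ∝ r_1 × r_2 = ((-1)·(-1) - (-2)·(-3.7321), (-2)·(-1) - (-6.7321)·(-1), (-6.7321)·(-3.7321) - (-1)·(-1)) ≈ (-6.4641, -4.7321, 24.1244).
  Rescale (multiply by -1 so the first nonzero entry is positive): u = (6.4641, 4.7321, -24.1244).
  ||u|| = √((6.4641)² + (4.7321)² + (-24.1244)²) = √(646.1615) ≈ 25.4197,  v_1 = u/||u|| ≈ (0.2543, 0.1862, -0.949) (||v_1|| = 1).

λ_1 = 9.7321,  λ_2 = 6.2679,  λ_3 = 2;  v_1 ≈ (0.2543, 0.1862, -0.949)


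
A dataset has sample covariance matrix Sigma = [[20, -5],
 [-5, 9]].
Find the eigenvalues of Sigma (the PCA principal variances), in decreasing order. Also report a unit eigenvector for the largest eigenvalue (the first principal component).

Step 1 — characteristic polynomial of 2×2 Sigma:
  det(Sigma - λI) = λ² - trace · λ + det = 0.
  trace = 20 + 9 = 29, det = 20·9 - (-5)² = 155.
Step 2 — discriminant:
  Δ = trace² - 4·det = 841 - 620 = 221.
Step 3 — eigenvalues:
  λ = (trace ± √Δ)/2 = (29 ± 14.8661)/2,
  λ_1 = 21.933,  λ_2 = 7.067.

Step 4 — unit eigenvector for λ_1: solve (Sigma - λ_1 I)v = 0. First row:
  (20 - 21.933)·v_x + (-5)·v_y = 0, i.e. (-1.933)·v_x + (-5)·v_y = 0,
  so v ∝ (b, λ_1 - a) = (-5, 1.933); multiply by -1 so the first entry is positive: u = (5, -1.933).
  ||u|| = √((5)² + (-1.933)²) = √(28.7366) ≈ 5.3607,
  v_1 = u/||u|| ≈ (0.9327, -0.3606) (||v_1|| = 1).

λ_1 = 21.933,  λ_2 = 7.067;  v_1 ≈ (0.9327, -0.3606)


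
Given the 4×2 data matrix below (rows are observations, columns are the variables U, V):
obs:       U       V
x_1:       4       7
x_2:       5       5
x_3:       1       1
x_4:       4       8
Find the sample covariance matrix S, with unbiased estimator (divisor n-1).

Step 1 — column means:
  mean(U) = (4 + 5 + 1 + 4) / 4 = 14/4 = 3.5
  mean(V) = (7 + 5 + 1 + 8) / 4 = 21/4 = 5.25

Step 2 — sample covariance S[i,j] = (1/(n-1)) · Σ_k (x_{k,i} - mean_i) · (x_{k,j} - mean_j), with n-1 = 3.
  S[U,U] = ((0.5)·(0.5) + (1.5)·(1.5) + (-2.5)·(-2.5) + (0.5)·(0.5)) / 3 = 9/3 = 3
  S[U,V] = ((0.5)·(1.75) + (1.5)·(-0.25) + (-2.5)·(-4.25) + (0.5)·(2.75)) / 3 = 12.5/3 = 4.1667
  S[V,V] = ((1.75)·(1.75) + (-0.25)·(-0.25) + (-4.25)·(-4.25) + (2.75)·(2.75)) / 3 = 28.75/3 = 9.5833

S is symmetric (S[j,i] = S[i,j]). Assembling:

S = [[3, 4.1667],
 [4.1667, 9.5833]]


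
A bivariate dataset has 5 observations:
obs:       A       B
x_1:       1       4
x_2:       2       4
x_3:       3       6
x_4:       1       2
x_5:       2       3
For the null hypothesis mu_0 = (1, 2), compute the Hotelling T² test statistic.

Step 1 — sample mean vector:
  mean(A) = (1 + 2 + 3 + 1 + 2) / 5 = 9/5 = 1.8
  mean(B) = (4 + 4 + 6 + 2 + 3) / 5 = 19/5 = 3.8
  x̄ = (1.8, 3.8),  deviation x̄ - mu_0 = (1.8, 3.8) - (1, 2) = (0.8, 1.8).

Step 2 — sample covariance matrix, S[i,j] = (1/(n-1)) · Σ_k (x_{k,i} - mean_i) · (x_{k,j} - mean_j), divisor n-1 = 4:
  S[A,A] = ((-0.8)·(-0.8) + (0.2)·(0.2) + (1.2)·(1.2) + (-0.8)·(-0.8) + (0.2)·(0.2)) / 4 = 2.8/4 = 0.7
  S[A,B] = ((-0.8)·(0.2) + (0.2)·(0.2) + (1.2)·(2.2) + (-0.8)·(-1.8) + (0.2)·(-0.8)) / 4 = 3.8/4 = 0.95
  S[B,B] = ((0.2)·(0.2) + (0.2)·(0.2) + (2.2)·(2.2) + (-1.8)·(-1.8) + (-0.8)·(-0.8)) / 4 = 8.8/4 = 2.2
  S = [[0.7, 0.95],
 [0.95, 2.2]].

Step 3 — invert S. det(S) = 0.7·2.2 - (0.95)² = 0.6375.
  S^{-1} = (1/det) · [[d, -b], [-b, a]] = [[3.451, -1.4902],
 [-1.4902, 1.098]].

Step 4 — quadratic form (x̄ - mu_0)^T · S^{-1} · (x̄ - mu_0):
  S^{-1} · (x̄ - mu_0) = (0.0784, 0.7843),
  (x̄ - mu_0)^T · [...] = (0.8)·(0.0784) + (1.8)·(0.7843) = 1.4745.

Step 5 — scale by n: T² = 5 · 1.4745 = 7.3725.

T² ≈ 7.3725


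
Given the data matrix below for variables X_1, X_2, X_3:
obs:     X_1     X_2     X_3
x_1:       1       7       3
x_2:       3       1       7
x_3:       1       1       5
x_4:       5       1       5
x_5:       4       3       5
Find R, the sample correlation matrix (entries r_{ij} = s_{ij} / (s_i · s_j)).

Step 1 — column means:
  mean(X_1) = (1 + 3 + 1 + 5 + 4) / 5 = 14/5 = 2.8
  mean(X_2) = (7 + 1 + 1 + 1 + 3) / 5 = 13/5 = 2.6
  mean(X_3) = (3 + 7 + 5 + 5 + 5) / 5 = 25/5 = 5

Step 2 — sample variances and covariances s[i,j] = (1/(n-1)) · Σ_k (x_{k,i} - mean_i) · (x_{k,j} - mean_j), with n-1 = 4:
  s[X_1,X_1] = ((-1.8)·(-1.8) + (0.2)·(0.2) + (-1.8)·(-1.8) + (2.2)·(2.2) + (1.2)·(1.2)) / 4 = 12.8/4 = 3.2
  s[X_1,X_2] = ((-1.8)·(4.4) + (0.2)·(-1.6) + (-1.8)·(-1.6) + (2.2)·(-1.6) + (1.2)·(0.4)) / 4 = -8.4/4 = -2.1
  s[X_1,X_3] = ((-1.8)·(-2) + (0.2)·(2) + (-1.8)·(0) + (2.2)·(0) + (1.2)·(0)) / 4 = 4/4 = 1
  s[X_2,X_2] = ((4.4)·(4.4) + (-1.6)·(-1.6) + (-1.6)·(-1.6) + (-1.6)·(-1.6) + (0.4)·(0.4)) / 4 = 27.2/4 = 6.8
  s[X_2,X_3] = ((4.4)·(-2) + (-1.6)·(2) + (-1.6)·(0) + (-1.6)·(0) + (0.4)·(0)) / 4 = -12/4 = -3
  s[X_3,X_3] = ((-2)·(-2) + (2)·(2) + (0)·(0) + (0)·(0) + (0)·(0)) / 4 = 8/4 = 2
  Sample standard deviations s_i = √(s[i,i]):
  s(X_1) = √(3.2) = 1.7889
  s(X_2) = √(6.8) = 2.6077
  s(X_3) = √(2) = 1.4142

Step 3 — r_{ij} = s_{ij} / (s_i · s_j):
  r[X_1,X_1] = 1 (diagonal).
  r[X_1,X_2] = -2.1 / (1.7889 · 2.6077) = -2.1 / 4.6648 = -0.4502
  r[X_1,X_3] = 1 / (1.7889 · 1.4142) = 1 / 2.5298 = 0.3953
  r[X_2,X_2] = 1 (diagonal).
  r[X_2,X_3] = -3 / (2.6077 · 1.4142) = -3 / 3.6878 = -0.8135
  r[X_3,X_3] = 1 (diagonal).

R is symmetric with unit diagonal. Assembling:

R = [[1, -0.4502, 0.3953],
 [-0.4502, 1, -0.8135],
 [0.3953, -0.8135, 1]]


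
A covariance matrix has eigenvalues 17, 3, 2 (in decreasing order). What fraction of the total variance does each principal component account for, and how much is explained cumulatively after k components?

Step 1 — total variance = trace(Sigma) = Σ λ_i = 17 + 3 + 2 = 22.

Step 2 — fraction explained by component i = λ_i / Σ λ:
  PC1: 17/22 = 0.7727
  PC2: 3/22 = 0.1364
  PC3: 2/22 = 0.0909

Step 3 — cumulative fraction after k components = (λ_1 + ... + λ_k) / Σ λ:
  k = 1: 17/22 = 0.7727
  k = 2: (17 + 3)/22 = 20/22 = 0.9091
  k = 3: (17 + 3 + 2)/22 = 22/22 = 1

Summary (fraction, with percent):

explained: PC1 0.7727 (77.27%), PC2 0.1364 (13.64%), PC3 0.0909 (9.09%);  cumulative: 0.7727, 0.9091, 1


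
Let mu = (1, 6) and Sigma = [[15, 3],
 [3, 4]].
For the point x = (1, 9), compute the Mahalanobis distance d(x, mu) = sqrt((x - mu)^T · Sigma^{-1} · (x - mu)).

Step 1 — centre the observation: (x - mu) = (0, 3).

Step 2 — invert Sigma. det(Sigma) = 15·4 - (3)² = 51.
  Sigma^{-1} = (1/det) · [[d, -b], [-b, a]] = [[0.0784, -0.0588],
 [-0.0588, 0.2941]].

Step 3 — form the quadratic (x - mu)^T · Sigma^{-1} · (x - mu):
  Sigma^{-1} · (x - mu) = (-0.1765, 0.8824).
  (x - mu)^T · [Sigma^{-1} · (x - mu)] = (0)·(-0.1765) + (3)·(0.8824) = 2.6471.

Step 4 — take square root: d = √(2.6471) ≈ 1.627.

d(x, mu) = √(2.6471) ≈ 1.627


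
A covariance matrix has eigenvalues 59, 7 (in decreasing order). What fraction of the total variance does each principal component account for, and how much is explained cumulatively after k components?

Step 1 — total variance = trace(Sigma) = Σ λ_i = 59 + 7 = 66.

Step 2 — fraction explained by component i = λ_i / Σ λ:
  PC1: 59/66 = 0.8939
  PC2: 7/66 = 0.1061

Step 3 — cumulative fraction after k components = (λ_1 + ... + λ_k) / Σ λ:
  k = 1: 59/66 = 0.8939
  k = 2: (59 + 7)/66 = 66/66 = 1

Summary (fraction, with percent):

explained: PC1 0.8939 (89.39%), PC2 0.1061 (10.61%);  cumulative: 0.8939, 1


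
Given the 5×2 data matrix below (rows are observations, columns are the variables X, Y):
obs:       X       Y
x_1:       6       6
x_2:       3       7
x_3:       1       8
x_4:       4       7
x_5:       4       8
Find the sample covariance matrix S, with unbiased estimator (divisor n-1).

Step 1 — column means:
  mean(X) = (6 + 3 + 1 + 4 + 4) / 5 = 18/5 = 3.6
  mean(Y) = (6 + 7 + 8 + 7 + 8) / 5 = 36/5 = 7.2

Step 2 — sample covariance S[i,j] = (1/(n-1)) · Σ_k (x_{k,i} - mean_i) · (x_{k,j} - mean_j), with n-1 = 4.
  S[X,X] = ((2.4)·(2.4) + (-0.6)·(-0.6) + (-2.6)·(-2.6) + (0.4)·(0.4) + (0.4)·(0.4)) / 4 = 13.2/4 = 3.3
  S[X,Y] = ((2.4)·(-1.2) + (-0.6)·(-0.2) + (-2.6)·(0.8) + (0.4)·(-0.2) + (0.4)·(0.8)) / 4 = -4.6/4 = -1.15
  S[Y,Y] = ((-1.2)·(-1.2) + (-0.2)·(-0.2) + (0.8)·(0.8) + (-0.2)·(-0.2) + (0.8)·(0.8)) / 4 = 2.8/4 = 0.7

S is symmetric (S[j,i] = S[i,j]). Assembling:

S = [[3.3, -1.15],
 [-1.15, 0.7]]


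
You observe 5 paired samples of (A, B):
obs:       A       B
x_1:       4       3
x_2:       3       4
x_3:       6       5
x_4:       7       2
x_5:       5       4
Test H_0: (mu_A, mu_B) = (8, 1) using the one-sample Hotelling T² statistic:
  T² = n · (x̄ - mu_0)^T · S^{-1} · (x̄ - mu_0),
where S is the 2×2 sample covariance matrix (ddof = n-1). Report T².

Step 1 — sample mean vector:
  mean(A) = (4 + 3 + 6 + 7 + 5) / 5 = 25/5 = 5
  mean(B) = (3 + 4 + 5 + 2 + 4) / 5 = 18/5 = 3.6
  x̄ = (5, 3.6),  deviation x̄ - mu_0 = (5, 3.6) - (8, 1) = (-3, 2.6).

Step 2 — sample covariance matrix, S[i,j] = (1/(n-1)) · Σ_k (x_{k,i} - mean_i) · (x_{k,j} - mean_j), divisor n-1 = 4:
  S[A,A] = ((-1)·(-1) + (-2)·(-2) + (1)·(1) + (2)·(2) + (0)·(0)) / 4 = 10/4 = 2.5
  S[A,B] = ((-1)·(-0.6) + (-2)·(0.4) + (1)·(1.4) + (2)·(-1.6) + (0)·(0.4)) / 4 = -2/4 = -0.5
  S[B,B] = ((-0.6)·(-0.6) + (0.4)·(0.4) + (1.4)·(1.4) + (-1.6)·(-1.6) + (0.4)·(0.4)) / 4 = 5.2/4 = 1.3
  S = [[2.5, -0.5],
 [-0.5, 1.3]].

Step 3 — invert S. det(S) = 2.5·1.3 - (-0.5)² = 3.
  S^{-1} = (1/det) · [[d, -b], [-b, a]] = [[0.4333, 0.1667],
 [0.1667, 0.8333]].

Step 4 — quadratic form (x̄ - mu_0)^T · S^{-1} · (x̄ - mu_0):
  S^{-1} · (x̄ - mu_0) = (-0.8667, 1.6667),
  (x̄ - mu_0)^T · [...] = (-3)·(-0.8667) + (2.6)·(1.6667) = 6.9333.

Step 5 — scale by n: T² = 5 · 6.9333 = 34.6667.

T² ≈ 34.6667


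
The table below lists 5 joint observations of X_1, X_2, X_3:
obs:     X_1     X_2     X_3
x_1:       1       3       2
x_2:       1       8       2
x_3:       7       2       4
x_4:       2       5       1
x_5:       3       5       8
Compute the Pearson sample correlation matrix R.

Step 1 — column means:
  mean(X_1) = (1 + 1 + 7 + 2 + 3) / 5 = 14/5 = 2.8
  mean(X_2) = (3 + 8 + 2 + 5 + 5) / 5 = 23/5 = 4.6
  mean(X_3) = (2 + 2 + 4 + 1 + 8) / 5 = 17/5 = 3.4

Step 2 — sample variances and covariances s[i,j] = (1/(n-1)) · Σ_k (x_{k,i} - mean_i) · (x_{k,j} - mean_j), with n-1 = 4:
  s[X_1,X_1] = ((-1.8)·(-1.8) + (-1.8)·(-1.8) + (4.2)·(4.2) + (-0.8)·(-0.8) + (0.2)·(0.2)) / 4 = 24.8/4 = 6.2
  s[X_1,X_2] = ((-1.8)·(-1.6) + (-1.8)·(3.4) + (4.2)·(-2.6) + (-0.8)·(0.4) + (0.2)·(0.4)) / 4 = -14.4/4 = -3.6
  s[X_1,X_3] = ((-1.8)·(-1.4) + (-1.8)·(-1.4) + (4.2)·(0.6) + (-0.8)·(-2.4) + (0.2)·(4.6)) / 4 = 10.4/4 = 2.6
  s[X_2,X_2] = ((-1.6)·(-1.6) + (3.4)·(3.4) + (-2.6)·(-2.6) + (0.4)·(0.4) + (0.4)·(0.4)) / 4 = 21.2/4 = 5.3
  s[X_2,X_3] = ((-1.6)·(-1.4) + (3.4)·(-1.4) + (-2.6)·(0.6) + (0.4)·(-2.4) + (0.4)·(4.6)) / 4 = -3.2/4 = -0.8
  s[X_3,X_3] = ((-1.4)·(-1.4) + (-1.4)·(-1.4) + (0.6)·(0.6) + (-2.4)·(-2.4) + (4.6)·(4.6)) / 4 = 31.2/4 = 7.8
  Sample standard deviations s_i = √(s[i,i]):
  s(X_1) = √(6.2) = 2.49
  s(X_2) = √(5.3) = 2.3022
  s(X_3) = √(7.8) = 2.7928

Step 3 — r_{ij} = s_{ij} / (s_i · s_j):
  r[X_1,X_1] = 1 (diagonal).
  r[X_1,X_2] = -3.6 / (2.49 · 2.3022) = -3.6 / 5.7324 = -0.628
  r[X_1,X_3] = 2.6 / (2.49 · 2.7928) = 2.6 / 6.9541 = 0.3739
  r[X_2,X_2] = 1 (diagonal).
  r[X_2,X_3] = -0.8 / (2.3022 · 2.7928) = -0.8 / 6.4296 = -0.1244
  r[X_3,X_3] = 1 (diagonal).

R is symmetric with unit diagonal. Assembling:

R = [[1, -0.628, 0.3739],
 [-0.628, 1, -0.1244],
 [0.3739, -0.1244, 1]]


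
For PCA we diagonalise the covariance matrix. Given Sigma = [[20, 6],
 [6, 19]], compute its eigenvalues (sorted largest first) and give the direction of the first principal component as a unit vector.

Step 1 — characteristic polynomial of 2×2 Sigma:
  det(Sigma - λI) = λ² - trace · λ + det = 0.
  trace = 20 + 19 = 39, det = 20·19 - (6)² = 344.
Step 2 — discriminant:
  Δ = trace² - 4·det = 1521 - 1376 = 145.
Step 3 — eigenvalues:
  λ = (trace ± √Δ)/2 = (39 ± 12.0416)/2,
  λ_1 = 25.5208,  λ_2 = 13.4792.

Step 4 — unit eigenvector for λ_1: solve (Sigma - λ_1 I)v = 0. First row:
  (20 - 25.5208)·v_x + (6)·v_y = 0, i.e. (-5.5208)·v_x + (6)·v_y = 0,
  so v ∝ (b, λ_1 - a) = (6, 5.5208) = u.
  ||u|| = √((6)² + (5.5208)²) = √(66.4792) ≈ 8.1535,
  v_1 = u/||u|| ≈ (0.7359, 0.6771) (||v_1|| = 1).

λ_1 = 25.5208,  λ_2 = 13.4792;  v_1 ≈ (0.7359, 0.6771)


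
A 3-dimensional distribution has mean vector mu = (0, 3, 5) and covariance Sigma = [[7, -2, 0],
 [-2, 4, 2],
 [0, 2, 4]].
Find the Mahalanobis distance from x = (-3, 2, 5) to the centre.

Step 1 — centre the observation: (x - mu) = (-3, -1, 0).

Step 2 — invert Sigma (cofactor / det for 3×3, or solve directly):
  Sigma^{-1} = [[0.1765, 0.1176, -0.0588],
 [0.1176, 0.4118, -0.2059],
 [-0.0588, -0.2059, 0.3529]].

Step 3 — form the quadratic (x - mu)^T · Sigma^{-1} · (x - mu):
  Sigma^{-1} · (x - mu) = (-0.6471, -0.7647, 0.3824).
  (x - mu)^T · [Sigma^{-1} · (x - mu)] = (-3)·(-0.6471) + (-1)·(-0.7647) + (0)·(0.3824) = 2.7059.

Step 4 — take square root: d = √(2.7059) ≈ 1.645.

d(x, mu) = √(2.7059) ≈ 1.645


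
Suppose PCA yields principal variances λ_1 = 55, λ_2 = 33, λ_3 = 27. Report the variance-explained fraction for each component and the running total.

Step 1 — total variance = trace(Sigma) = Σ λ_i = 55 + 33 + 27 = 115.

Step 2 — fraction explained by component i = λ_i / Σ λ:
  PC1: 55/115 = 0.4783
  PC2: 33/115 = 0.287
  PC3: 27/115 = 0.2348

Step 3 — cumulative fraction after k components = (λ_1 + ... + λ_k) / Σ λ:
  k = 1: 55/115 = 0.4783
  k = 2: (55 + 33)/115 = 88/115 = 0.7652
  k = 3: (55 + 33 + 27)/115 = 115/115 = 1

Summary (fraction, with percent):

explained: PC1 0.4783 (47.83%), PC2 0.287 (28.7%), PC3 0.2348 (23.48%);  cumulative: 0.4783, 0.7652, 1


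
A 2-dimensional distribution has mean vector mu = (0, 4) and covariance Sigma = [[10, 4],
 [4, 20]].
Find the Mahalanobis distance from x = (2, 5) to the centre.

Step 1 — centre the observation: (x - mu) = (2, 1).

Step 2 — invert Sigma. det(Sigma) = 10·20 - (4)² = 184.
  Sigma^{-1} = (1/det) · [[d, -b], [-b, a]] = [[0.1087, -0.0217],
 [-0.0217, 0.0543]].

Step 3 — form the quadratic (x - mu)^T · Sigma^{-1} · (x - mu):
  Sigma^{-1} · (x - mu) = (0.1957, 0.0109).
  (x - mu)^T · [Sigma^{-1} · (x - mu)] = (2)·(0.1957) + (1)·(0.0109) = 0.4022.

Step 4 — take square root: d = √(0.4022) ≈ 0.6342.

d(x, mu) = √(0.4022) ≈ 0.6342


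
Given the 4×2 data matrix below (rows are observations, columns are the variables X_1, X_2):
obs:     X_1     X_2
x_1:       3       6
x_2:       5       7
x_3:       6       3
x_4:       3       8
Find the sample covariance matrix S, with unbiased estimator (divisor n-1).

Step 1 — column means:
  mean(X_1) = (3 + 5 + 6 + 3) / 4 = 17/4 = 4.25
  mean(X_2) = (6 + 7 + 3 + 8) / 4 = 24/4 = 6

Step 2 — sample covariance S[i,j] = (1/(n-1)) · Σ_k (x_{k,i} - mean_i) · (x_{k,j} - mean_j), with n-1 = 3.
  S[X_1,X_1] = ((-1.25)·(-1.25) + (0.75)·(0.75) + (1.75)·(1.75) + (-1.25)·(-1.25)) / 3 = 6.75/3 = 2.25
  S[X_1,X_2] = ((-1.25)·(0) + (0.75)·(1) + (1.75)·(-3) + (-1.25)·(2)) / 3 = -7/3 = -2.3333
  S[X_2,X_2] = ((0)·(0) + (1)·(1) + (-3)·(-3) + (2)·(2)) / 3 = 14/3 = 4.6667

S is symmetric (S[j,i] = S[i,j]). Assembling:

S = [[2.25, -2.3333],
 [-2.3333, 4.6667]]


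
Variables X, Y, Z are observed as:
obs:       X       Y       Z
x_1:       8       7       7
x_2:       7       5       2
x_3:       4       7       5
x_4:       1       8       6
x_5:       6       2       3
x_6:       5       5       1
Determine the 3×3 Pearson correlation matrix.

Step 1 — column means:
  mean(X) = (8 + 7 + 4 + 1 + 6 + 5) / 6 = 31/6 = 5.1667
  mean(Y) = (7 + 5 + 7 + 8 + 2 + 5) / 6 = 34/6 = 5.6667
  mean(Z) = (7 + 2 + 5 + 6 + 3 + 1) / 6 = 24/6 = 4

Step 2 — sample variances and covariances s[i,j] = (1/(n-1)) · Σ_k (x_{k,i} - mean_i) · (x_{k,j} - mean_j), with n-1 = 5:
  s[X,X] = ((2.8333)·(2.8333) + (1.8333)·(1.8333) + (-1.1667)·(-1.1667) + (-4.1667)·(-4.1667) + (0.8333)·(0.8333) + (-0.1667)·(-0.1667)) / 5 = 30.8333/5 = 6.1667
  s[X,Y] = ((2.8333)·(1.3333) + (1.8333)·(-0.6667) + (-1.1667)·(1.3333) + (-4.1667)·(2.3333) + (0.8333)·(-3.6667) + (-0.1667)·(-0.6667)) / 5 = -11.6667/5 = -2.3333
  s[X,Z] = ((2.8333)·(3) + (1.8333)·(-2) + (-1.1667)·(1) + (-4.1667)·(2) + (0.8333)·(-1) + (-0.1667)·(-3)) / 5 = -5/5 = -1
  s[Y,Y] = ((1.3333)·(1.3333) + (-0.6667)·(-0.6667) + (1.3333)·(1.3333) + (2.3333)·(2.3333) + (-3.6667)·(-3.6667) + (-0.6667)·(-0.6667)) / 5 = 23.3333/5 = 4.6667
  s[Y,Z] = ((1.3333)·(3) + (-0.6667)·(-2) + (1.3333)·(1) + (2.3333)·(2) + (-3.6667)·(-1) + (-0.6667)·(-3)) / 5 = 17/5 = 3.4
  s[Z,Z] = ((3)·(3) + (-2)·(-2) + (1)·(1) + (2)·(2) + (-1)·(-1) + (-3)·(-3)) / 5 = 28/5 = 5.6
  Sample standard deviations s_i = √(s[i,i]):
  s(X) = √(6.1667) = 2.4833
  s(Y) = √(4.6667) = 2.1602
  s(Z) = √(5.6) = 2.3664

Step 3 — r_{ij} = s_{ij} / (s_i · s_j):
  r[X,X] = 1 (diagonal).
  r[X,Y] = -2.3333 / (2.4833 · 2.1602) = -2.3333 / 5.3645 = -0.435
  r[X,Z] = -1 / (2.4833 · 2.3664) = -1 / 5.8765 = -0.1702
  r[Y,Y] = 1 (diagonal).
  r[Y,Z] = 3.4 / (2.1602 · 2.3664) = 3.4 / 5.1121 = 0.6651
  r[Z,Z] = 1 (diagonal).

R is symmetric with unit diagonal. Assembling:

R = [[1, -0.435, -0.1702],
 [-0.435, 1, 0.6651],
 [-0.1702, 0.6651, 1]]


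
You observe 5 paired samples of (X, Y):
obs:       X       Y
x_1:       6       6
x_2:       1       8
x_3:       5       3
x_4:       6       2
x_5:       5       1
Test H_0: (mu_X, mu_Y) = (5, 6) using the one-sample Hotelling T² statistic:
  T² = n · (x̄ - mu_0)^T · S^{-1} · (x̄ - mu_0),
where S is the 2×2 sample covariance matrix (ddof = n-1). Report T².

Step 1 — sample mean vector:
  mean(X) = (6 + 1 + 5 + 6 + 5) / 5 = 23/5 = 4.6
  mean(Y) = (6 + 8 + 3 + 2 + 1) / 5 = 20/5 = 4
  x̄ = (4.6, 4),  deviation x̄ - mu_0 = (4.6, 4) - (5, 6) = (-0.4, -2).

Step 2 — sample covariance matrix, S[i,j] = (1/(n-1)) · Σ_k (x_{k,i} - mean_i) · (x_{k,j} - mean_j), divisor n-1 = 4:
  S[X,X] = ((1.4)·(1.4) + (-3.6)·(-3.6) + (0.4)·(0.4) + (1.4)·(1.4) + (0.4)·(0.4)) / 4 = 17.2/4 = 4.3
  S[X,Y] = ((1.4)·(2) + (-3.6)·(4) + (0.4)·(-1) + (1.4)·(-2) + (0.4)·(-3)) / 4 = -16/4 = -4
  S[Y,Y] = ((2)·(2) + (4)·(4) + (-1)·(-1) + (-2)·(-2) + (-3)·(-3)) / 4 = 34/4 = 8.5
  S = [[4.3, -4],
 [-4, 8.5]].

Step 3 — invert S. det(S) = 4.3·8.5 - (-4)² = 20.55.
  S^{-1} = (1/det) · [[d, -b], [-b, a]] = [[0.4136, 0.1946],
 [0.1946, 0.2092]].

Step 4 — quadratic form (x̄ - mu_0)^T · S^{-1} · (x̄ - mu_0):
  S^{-1} · (x̄ - mu_0) = (-0.5547, -0.4964),
  (x̄ - mu_0)^T · [...] = (-0.4)·(-0.5547) + (-2)·(-0.4964) = 1.2146.

Step 5 — scale by n: T² = 5 · 1.2146 = 6.073.

T² ≈ 6.073


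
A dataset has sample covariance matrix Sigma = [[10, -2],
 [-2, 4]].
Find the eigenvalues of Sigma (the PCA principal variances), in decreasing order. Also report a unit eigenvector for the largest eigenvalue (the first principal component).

Step 1 — characteristic polynomial of 2×2 Sigma:
  det(Sigma - λI) = λ² - trace · λ + det = 0.
  trace = 10 + 4 = 14, det = 10·4 - (-2)² = 36.
Step 2 — discriminant:
  Δ = trace² - 4·det = 196 - 144 = 52.
Step 3 — eigenvalues:
  λ = (trace ± √Δ)/2 = (14 ± 7.2111)/2,
  λ_1 = 10.6056,  λ_2 = 3.3944.

Step 4 — unit eigenvector for λ_1: solve (Sigma - λ_1 I)v = 0. First row:
  (10 - 10.6056)·v_x + (-2)·v_y = 0, i.e. (-0.6056)·v_x + (-2)·v_y = 0,
  so v ∝ (b, λ_1 - a) = (-2, 0.6056); multiply by -1 so the first entry is positive: u = (2, -0.6056).
  ||u|| = √((2)² + (-0.6056)²) = √(4.3667) ≈ 2.0897,
  v_1 = u/||u|| ≈ (0.9571, -0.2898) (||v_1|| = 1).

λ_1 = 10.6056,  λ_2 = 3.3944;  v_1 ≈ (0.9571, -0.2898)


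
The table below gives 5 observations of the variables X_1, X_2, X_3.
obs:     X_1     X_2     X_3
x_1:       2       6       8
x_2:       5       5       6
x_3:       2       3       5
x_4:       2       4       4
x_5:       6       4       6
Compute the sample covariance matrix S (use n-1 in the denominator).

Step 1 — column means:
  mean(X_1) = (2 + 5 + 2 + 2 + 6) / 5 = 17/5 = 3.4
  mean(X_2) = (6 + 5 + 3 + 4 + 4) / 5 = 22/5 = 4.4
  mean(X_3) = (8 + 6 + 5 + 4 + 6) / 5 = 29/5 = 5.8

Step 2 — sample covariance S[i,j] = (1/(n-1)) · Σ_k (x_{k,i} - mean_i) · (x_{k,j} - mean_j), with n-1 = 4.
  S[X_1,X_1] = ((-1.4)·(-1.4) + (1.6)·(1.6) + (-1.4)·(-1.4) + (-1.4)·(-1.4) + (2.6)·(2.6)) / 4 = 15.2/4 = 3.8
  S[X_1,X_2] = ((-1.4)·(1.6) + (1.6)·(0.6) + (-1.4)·(-1.4) + (-1.4)·(-0.4) + (2.6)·(-0.4)) / 4 = 0.2/4 = 0.05
  S[X_1,X_3] = ((-1.4)·(2.2) + (1.6)·(0.2) + (-1.4)·(-0.8) + (-1.4)·(-1.8) + (2.6)·(0.2)) / 4 = 1.4/4 = 0.35
  S[X_2,X_2] = ((1.6)·(1.6) + (0.6)·(0.6) + (-1.4)·(-1.4) + (-0.4)·(-0.4) + (-0.4)·(-0.4)) / 4 = 5.2/4 = 1.3
  S[X_2,X_3] = ((1.6)·(2.2) + (0.6)·(0.2) + (-1.4)·(-0.8) + (-0.4)·(-1.8) + (-0.4)·(0.2)) / 4 = 5.4/4 = 1.35
  S[X_3,X_3] = ((2.2)·(2.2) + (0.2)·(0.2) + (-0.8)·(-0.8) + (-1.8)·(-1.8) + (0.2)·(0.2)) / 4 = 8.8/4 = 2.2

S is symmetric (S[j,i] = S[i,j]). Assembling:

S = [[3.8, 0.05, 0.35],
 [0.05, 1.3, 1.35],
 [0.35, 1.35, 2.2]]


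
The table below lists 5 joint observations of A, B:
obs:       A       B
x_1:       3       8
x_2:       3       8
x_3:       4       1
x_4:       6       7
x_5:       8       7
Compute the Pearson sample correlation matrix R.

Step 1 — column means:
  mean(A) = (3 + 3 + 4 + 6 + 8) / 5 = 24/5 = 4.8
  mean(B) = (8 + 8 + 1 + 7 + 7) / 5 = 31/5 = 6.2

Step 2 — sample variances and covariances s[i,j] = (1/(n-1)) · Σ_k (x_{k,i} - mean_i) · (x_{k,j} - mean_j), with n-1 = 4:
  s[A,A] = ((-1.8)·(-1.8) + (-1.8)·(-1.8) + (-0.8)·(-0.8) + (1.2)·(1.2) + (3.2)·(3.2)) / 4 = 18.8/4 = 4.7
  s[A,B] = ((-1.8)·(1.8) + (-1.8)·(1.8) + (-0.8)·(-5.2) + (1.2)·(0.8) + (3.2)·(0.8)) / 4 = 1.2/4 = 0.3
  s[B,B] = ((1.8)·(1.8) + (1.8)·(1.8) + (-5.2)·(-5.2) + (0.8)·(0.8) + (0.8)·(0.8)) / 4 = 34.8/4 = 8.7
  Sample standard deviations s_i = √(s[i,i]):
  s(A) = √(4.7) = 2.1679
  s(B) = √(8.7) = 2.9496

Step 3 — r_{ij} = s_{ij} / (s_i · s_j):
  r[A,A] = 1 (diagonal).
  r[A,B] = 0.3 / (2.1679 · 2.9496) = 0.3 / 6.3945 = 0.0469
  r[B,B] = 1 (diagonal).

R is symmetric with unit diagonal. Assembling:

R = [[1, 0.0469],
 [0.0469, 1]]


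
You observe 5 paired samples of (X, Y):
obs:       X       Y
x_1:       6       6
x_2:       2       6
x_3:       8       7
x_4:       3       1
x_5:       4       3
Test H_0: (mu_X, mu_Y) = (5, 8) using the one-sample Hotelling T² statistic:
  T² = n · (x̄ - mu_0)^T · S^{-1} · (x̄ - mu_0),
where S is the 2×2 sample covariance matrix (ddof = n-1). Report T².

Step 1 — sample mean vector:
  mean(X) = (6 + 2 + 8 + 3 + 4) / 5 = 23/5 = 4.6
  mean(Y) = (6 + 6 + 7 + 1 + 3) / 5 = 23/5 = 4.6
  x̄ = (4.6, 4.6),  deviation x̄ - mu_0 = (4.6, 4.6) - (5, 8) = (-0.4, -3.4).

Step 2 — sample covariance matrix, S[i,j] = (1/(n-1)) · Σ_k (x_{k,i} - mean_i) · (x_{k,j} - mean_j), divisor n-1 = 4:
  S[X,X] = ((1.4)·(1.4) + (-2.6)·(-2.6) + (3.4)·(3.4) + (-1.6)·(-1.6) + (-0.6)·(-0.6)) / 4 = 23.2/4 = 5.8
  S[X,Y] = ((1.4)·(1.4) + (-2.6)·(1.4) + (3.4)·(2.4) + (-1.6)·(-3.6) + (-0.6)·(-1.6)) / 4 = 13.2/4 = 3.3
  S[Y,Y] = ((1.4)·(1.4) + (1.4)·(1.4) + (2.4)·(2.4) + (-3.6)·(-3.6) + (-1.6)·(-1.6)) / 4 = 25.2/4 = 6.3
  S = [[5.8, 3.3],
 [3.3, 6.3]].

Step 3 — invert S. det(S) = 5.8·6.3 - (3.3)² = 25.65.
  S^{-1} = (1/det) · [[d, -b], [-b, a]] = [[0.2456, -0.1287],
 [-0.1287, 0.2261]].

Step 4 — quadratic form (x̄ - mu_0)^T · S^{-1} · (x̄ - mu_0):
  S^{-1} · (x̄ - mu_0) = (0.3392, -0.7173),
  (x̄ - mu_0)^T · [...] = (-0.4)·(0.3392) + (-3.4)·(-0.7173) = 2.3033.

Step 5 — scale by n: T² = 5 · 2.3033 = 11.5166.

T² ≈ 11.5166


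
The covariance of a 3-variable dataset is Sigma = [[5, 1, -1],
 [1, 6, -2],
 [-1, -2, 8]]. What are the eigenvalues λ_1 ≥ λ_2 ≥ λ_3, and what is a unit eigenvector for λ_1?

Step 1 — characteristic polynomial p(λ) = det(λI - Sigma) = λ³ - tr·λ² + c_1·λ - det, where tr = trace, c_1 = sum of the principal 2×2 minors, det = det(Sigma):
  tr = 5 + 6 + 8 = 19,
  c_1 = (5·6 - (1)²) + (5·8 - (-1)²) + (6·8 - (-2)²) = 29 + 39 + 44 = 112,
  det = 5·(6·8 - (-2)²) - (1)·((1)·8 - (-2)·(-1)) + (-1)·((1)·(-2) - 6·(-1)) = 5·(44) - (1)·(6) + (-1)·(4) = 210.
  So p(λ) = λ³ - 19λ² + 112λ - 210.
Step 2 — look for an integer root (rational root theorem: any rational root is an integer divisor of 210). Testing λ = 5:
  p(5) = 125 - 475 + 560 - 210 = 0  ✓
  Dividing out (λ - 5): p(λ) = (λ - 5)(λ² - 14λ + 42).
Step 3 — remaining eigenvalues from the quadratic λ² - 14λ + 42 = 0:
  Δ = 14² - 4·42 = 196 - 168 = 28,  λ = (14 ± √28)/2 = (14 ± 5.2915)/2 ≈ 9.6458 or 4.3542.
  Sorted: λ_1 = 9.6458,  λ_2 = 5,  λ_3 = 4.3542  (check: sum = 19 = tr ✓).

Step 4 — unit eigenvector for λ_1 ≈ 9.6458: v spans the null space of (Sigma - λ_1 I), whose rows are
  r_1 = (-4.6458, 1, -1),  r_2 = (1, -3.6458, -2),  r_3 = (-1, -2, -1.6458).
  v is orthogonal to every row, so take v ∝ r_1 × r_2 = ((1)·(-2) - (-1)·(-3.6458), (-1)·(1) - (-4.6458)·(-2), (-4.6458)·(-3.6458) - (1)·(1)) ≈ (-5.6458, -10.2915, 15.9373).
  Rescale (multiply by -1 so the first nonzero entry is positive): u = (5.6458, 10.2915, -15.9373).
  ||u|| = √((5.6458)² + (10.2915)² + (-15.9373)²) = √(391.7856) ≈ 19.7936,  v_1 = u/||u|| ≈ (0.2852, 0.5199, -0.8052) (||v_1|| = 1).

λ_1 = 9.6458,  λ_2 = 5,  λ_3 = 4.3542;  v_1 ≈ (0.2852, 0.5199, -0.8052)


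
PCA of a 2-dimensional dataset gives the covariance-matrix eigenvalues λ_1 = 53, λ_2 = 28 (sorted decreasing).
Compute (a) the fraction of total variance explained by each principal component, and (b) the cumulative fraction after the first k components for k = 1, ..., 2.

Step 1 — total variance = trace(Sigma) = Σ λ_i = 53 + 28 = 81.

Step 2 — fraction explained by component i = λ_i / Σ λ:
  PC1: 53/81 = 0.6543
  PC2: 28/81 = 0.3457

Step 3 — cumulative fraction after k components = (λ_1 + ... + λ_k) / Σ λ:
  k = 1: 53/81 = 0.6543
  k = 2: (53 + 28)/81 = 81/81 = 1

Summary (fraction, with percent):

explained: PC1 0.6543 (65.43%), PC2 0.3457 (34.57%);  cumulative: 0.6543, 1


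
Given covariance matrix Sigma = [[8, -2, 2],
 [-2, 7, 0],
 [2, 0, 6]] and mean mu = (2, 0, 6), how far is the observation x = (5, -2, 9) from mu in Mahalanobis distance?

Step 1 — centre the observation: (x - mu) = (3, -2, 3).

Step 2 — invert Sigma (cofactor / det for 3×3, or solve directly):
  Sigma^{-1} = [[0.1479, 0.0423, -0.0493],
 [0.0423, 0.1549, -0.0141],
 [-0.0493, -0.0141, 0.1831]].

Step 3 — form the quadratic (x - mu)^T · Sigma^{-1} · (x - mu):
  Sigma^{-1} · (x - mu) = (0.2113, -0.2254, 0.4296).
  (x - mu)^T · [Sigma^{-1} · (x - mu)] = (3)·(0.2113) + (-2)·(-0.2254) + (3)·(0.4296) = 2.3732.

Step 4 — take square root: d = √(2.3732) ≈ 1.5405.

d(x, mu) = √(2.3732) ≈ 1.5405


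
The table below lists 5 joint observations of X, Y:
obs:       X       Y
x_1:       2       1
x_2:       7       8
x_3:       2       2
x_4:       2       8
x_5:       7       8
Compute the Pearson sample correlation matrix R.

Step 1 — column means:
  mean(X) = (2 + 7 + 2 + 2 + 7) / 5 = 20/5 = 4
  mean(Y) = (1 + 8 + 2 + 8 + 8) / 5 = 27/5 = 5.4

Step 2 — sample variances and covariances s[i,j] = (1/(n-1)) · Σ_k (x_{k,i} - mean_i) · (x_{k,j} - mean_j), with n-1 = 4:
  s[X,X] = ((-2)·(-2) + (3)·(3) + (-2)·(-2) + (-2)·(-2) + (3)·(3)) / 4 = 30/4 = 7.5
  s[X,Y] = ((-2)·(-4.4) + (3)·(2.6) + (-2)·(-3.4) + (-2)·(2.6) + (3)·(2.6)) / 4 = 26/4 = 6.5
  s[Y,Y] = ((-4.4)·(-4.4) + (2.6)·(2.6) + (-3.4)·(-3.4) + (2.6)·(2.6) + (2.6)·(2.6)) / 4 = 51.2/4 = 12.8
  Sample standard deviations s_i = √(s[i,i]):
  s(X) = √(7.5) = 2.7386
  s(Y) = √(12.8) = 3.5777

Step 3 — r_{ij} = s_{ij} / (s_i · s_j):
  r[X,X] = 1 (diagonal).
  r[X,Y] = 6.5 / (2.7386 · 3.5777) = 6.5 / 9.798 = 0.6634
  r[Y,Y] = 1 (diagonal).

R is symmetric with unit diagonal. Assembling:

R = [[1, 0.6634],
 [0.6634, 1]]


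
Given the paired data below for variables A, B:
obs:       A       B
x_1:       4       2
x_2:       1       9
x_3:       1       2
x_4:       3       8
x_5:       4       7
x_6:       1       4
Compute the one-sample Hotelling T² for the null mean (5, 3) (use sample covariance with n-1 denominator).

Step 1 — sample mean vector:
  mean(A) = (4 + 1 + 1 + 3 + 4 + 1) / 6 = 14/6 = 2.3333
  mean(B) = (2 + 9 + 2 + 8 + 7 + 4) / 6 = 32/6 = 5.3333
  x̄ = (2.3333, 5.3333),  deviation x̄ - mu_0 = (2.3333, 5.3333) - (5, 3) = (-2.6667, 2.3333).

Step 2 — sample covariance matrix, S[i,j] = (1/(n-1)) · Σ_k (x_{k,i} - mean_i) · (x_{k,j} - mean_j), divisor n-1 = 5:
  S[A,A] = ((1.6667)·(1.6667) + (-1.3333)·(-1.3333) + (-1.3333)·(-1.3333) + (0.6667)·(0.6667) + (1.6667)·(1.6667) + (-1.3333)·(-1.3333)) / 5 = 11.3333/5 = 2.2667
  S[A,B] = ((1.6667)·(-3.3333) + (-1.3333)·(3.6667) + (-1.3333)·(-3.3333) + (0.6667)·(2.6667) + (1.6667)·(1.6667) + (-1.3333)·(-1.3333)) / 5 = 0.3333/5 = 0.0667
  S[B,B] = ((-3.3333)·(-3.3333) + (3.6667)·(3.6667) + (-3.3333)·(-3.3333) + (2.6667)·(2.6667) + (1.6667)·(1.6667) + (-1.3333)·(-1.3333)) / 5 = 47.3333/5 = 9.4667
  S = [[2.2667, 0.0667],
 [0.0667, 9.4667]].

Step 3 — invert S. det(S) = 2.2667·9.4667 - (0.0667)² = 21.4533.
  S^{-1} = (1/det) · [[d, -b], [-b, a]] = [[0.4413, -0.0031],
 [-0.0031, 0.1057]].

Step 4 — quadratic form (x̄ - mu_0)^T · S^{-1} · (x̄ - mu_0):
  S^{-1} · (x̄ - mu_0) = (-1.184, 0.2548),
  (x̄ - mu_0)^T · [...] = (-2.6667)·(-1.184) + (2.3333)·(0.2548) = 3.7518.

Step 5 — scale by n: T² = 6 · 3.7518 = 22.5109.

T² ≈ 22.5109


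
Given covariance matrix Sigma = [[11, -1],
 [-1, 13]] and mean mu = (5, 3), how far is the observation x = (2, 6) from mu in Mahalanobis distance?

Step 1 — centre the observation: (x - mu) = (-3, 3).

Step 2 — invert Sigma. det(Sigma) = 11·13 - (-1)² = 142.
  Sigma^{-1} = (1/det) · [[d, -b], [-b, a]] = [[0.0915, 0.007],
 [0.007, 0.0775]].

Step 3 — form the quadratic (x - mu)^T · Sigma^{-1} · (x - mu):
  Sigma^{-1} · (x - mu) = (-0.2535, 0.2113).
  (x - mu)^T · [Sigma^{-1} · (x - mu)] = (-3)·(-0.2535) + (3)·(0.2113) = 1.3944.

Step 4 — take square root: d = √(1.3944) ≈ 1.1808.

d(x, mu) = √(1.3944) ≈ 1.1808


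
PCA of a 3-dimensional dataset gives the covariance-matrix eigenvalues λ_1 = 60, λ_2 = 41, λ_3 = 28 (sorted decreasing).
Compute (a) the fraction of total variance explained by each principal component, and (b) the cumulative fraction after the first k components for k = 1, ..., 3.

Step 1 — total variance = trace(Sigma) = Σ λ_i = 60 + 41 + 28 = 129.

Step 2 — fraction explained by component i = λ_i / Σ λ:
  PC1: 60/129 = 0.4651
  PC2: 41/129 = 0.3178
  PC3: 28/129 = 0.2171

Step 3 — cumulative fraction after k components = (λ_1 + ... + λ_k) / Σ λ:
  k = 1: 60/129 = 0.4651
  k = 2: (60 + 41)/129 = 101/129 = 0.7829
  k = 3: (60 + 41 + 28)/129 = 129/129 = 1

Summary (fraction, with percent):

explained: PC1 0.4651 (46.51%), PC2 0.3178 (31.78%), PC3 0.2171 (21.71%);  cumulative: 0.4651, 0.7829, 1


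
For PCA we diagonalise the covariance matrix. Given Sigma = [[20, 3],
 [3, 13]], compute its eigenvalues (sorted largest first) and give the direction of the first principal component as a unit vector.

Step 1 — characteristic polynomial of 2×2 Sigma:
  det(Sigma - λI) = λ² - trace · λ + det = 0.
  trace = 20 + 13 = 33, det = 20·13 - (3)² = 251.
Step 2 — discriminant:
  Δ = trace² - 4·det = 1089 - 1004 = 85.
Step 3 — eigenvalues:
  λ = (trace ± √Δ)/2 = (33 ± 9.2195)/2,
  λ_1 = 21.1098,  λ_2 = 11.8902.

Step 4 — unit eigenvector for λ_1: solve (Sigma - λ_1 I)v = 0. First row:
  (20 - 21.1098)·v_x + (3)·v_y = 0, i.e. (-1.1098)·v_x + (3)·v_y = 0,
  so v ∝ (b, λ_1 - a) = (3, 1.1098) = u.
  ||u|| = √((3)² + (1.1098)²) = √(10.2316) ≈ 3.1987,
  v_1 = u/||u|| ≈ (0.9379, 0.3469) (||v_1|| = 1).

λ_1 = 21.1098,  λ_2 = 11.8902;  v_1 ≈ (0.9379, 0.3469)


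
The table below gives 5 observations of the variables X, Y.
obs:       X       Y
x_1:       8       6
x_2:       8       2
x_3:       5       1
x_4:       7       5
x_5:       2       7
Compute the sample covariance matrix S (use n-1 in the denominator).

Step 1 — column means:
  mean(X) = (8 + 8 + 5 + 7 + 2) / 5 = 30/5 = 6
  mean(Y) = (6 + 2 + 1 + 5 + 7) / 5 = 21/5 = 4.2

Step 2 — sample covariance S[i,j] = (1/(n-1)) · Σ_k (x_{k,i} - mean_i) · (x_{k,j} - mean_j), with n-1 = 4.
  S[X,X] = ((2)·(2) + (2)·(2) + (-1)·(-1) + (1)·(1) + (-4)·(-4)) / 4 = 26/4 = 6.5
  S[X,Y] = ((2)·(1.8) + (2)·(-2.2) + (-1)·(-3.2) + (1)·(0.8) + (-4)·(2.8)) / 4 = -8/4 = -2
  S[Y,Y] = ((1.8)·(1.8) + (-2.2)·(-2.2) + (-3.2)·(-3.2) + (0.8)·(0.8) + (2.8)·(2.8)) / 4 = 26.8/4 = 6.7

S is symmetric (S[j,i] = S[i,j]). Assembling:

S = [[6.5, -2],
 [-2, 6.7]]


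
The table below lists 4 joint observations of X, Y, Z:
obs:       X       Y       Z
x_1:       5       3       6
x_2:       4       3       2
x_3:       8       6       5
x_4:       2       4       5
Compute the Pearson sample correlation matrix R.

Step 1 — column means:
  mean(X) = (5 + 4 + 8 + 2) / 4 = 19/4 = 4.75
  mean(Y) = (3 + 3 + 6 + 4) / 4 = 16/4 = 4
  mean(Z) = (6 + 2 + 5 + 5) / 4 = 18/4 = 4.5

Step 2 — sample variances and covariances s[i,j] = (1/(n-1)) · Σ_k (x_{k,i} - mean_i) · (x_{k,j} - mean_j), with n-1 = 3:
  s[X,X] = ((0.25)·(0.25) + (-0.75)·(-0.75) + (3.25)·(3.25) + (-2.75)·(-2.75)) / 3 = 18.75/3 = 6.25
  s[X,Y] = ((0.25)·(-1) + (-0.75)·(-1) + (3.25)·(2) + (-2.75)·(0)) / 3 = 7/3 = 2.3333
  s[X,Z] = ((0.25)·(1.5) + (-0.75)·(-2.5) + (3.25)·(0.5) + (-2.75)·(0.5)) / 3 = 2.5/3 = 0.8333
  s[Y,Y] = ((-1)·(-1) + (-1)·(-1) + (2)·(2) + (0)·(0)) / 3 = 6/3 = 2
  s[Y,Z] = ((-1)·(1.5) + (-1)·(-2.5) + (2)·(0.5) + (0)·(0.5)) / 3 = 2/3 = 0.6667
  s[Z,Z] = ((1.5)·(1.5) + (-2.5)·(-2.5) + (0.5)·(0.5) + (0.5)·(0.5)) / 3 = 9/3 = 3
  Sample standard deviations s_i = √(s[i,i]):
  s(X) = √(6.25) = 2.5
  s(Y) = √(2) = 1.4142
  s(Z) = √(3) = 1.7321

Step 3 — r_{ij} = s_{ij} / (s_i · s_j):
  r[X,X] = 1 (diagonal).
  r[X,Y] = 2.3333 / (2.5 · 1.4142) = 2.3333 / 3.5355 = 0.66
  r[X,Z] = 0.8333 / (2.5 · 1.7321) = 0.8333 / 4.3301 = 0.1925
  r[Y,Y] = 1 (diagonal).
  r[Y,Z] = 0.6667 / (1.4142 · 1.7321) = 0.6667 / 2.4495 = 0.2722
  r[Z,Z] = 1 (diagonal).

R is symmetric with unit diagonal. Assembling:

R = [[1, 0.66, 0.1925],
 [0.66, 1, 0.2722],
 [0.1925, 0.2722, 1]]


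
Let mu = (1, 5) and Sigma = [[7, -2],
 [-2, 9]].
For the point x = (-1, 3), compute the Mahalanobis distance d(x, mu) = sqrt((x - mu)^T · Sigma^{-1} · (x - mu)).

Step 1 — centre the observation: (x - mu) = (-2, -2).

Step 2 — invert Sigma. det(Sigma) = 7·9 - (-2)² = 59.
  Sigma^{-1} = (1/det) · [[d, -b], [-b, a]] = [[0.1525, 0.0339],
 [0.0339, 0.1186]].

Step 3 — form the quadratic (x - mu)^T · Sigma^{-1} · (x - mu):
  Sigma^{-1} · (x - mu) = (-0.3729, -0.3051).
  (x - mu)^T · [Sigma^{-1} · (x - mu)] = (-2)·(-0.3729) + (-2)·(-0.3051) = 1.3559.

Step 4 — take square root: d = √(1.3559) ≈ 1.1644.

d(x, mu) = √(1.3559) ≈ 1.1644


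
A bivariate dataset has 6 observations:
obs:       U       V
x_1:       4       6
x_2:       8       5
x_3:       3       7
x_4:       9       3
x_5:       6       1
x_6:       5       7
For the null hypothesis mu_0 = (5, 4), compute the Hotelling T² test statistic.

Step 1 — sample mean vector:
  mean(U) = (4 + 8 + 3 + 9 + 6 + 5) / 6 = 35/6 = 5.8333
  mean(V) = (6 + 5 + 7 + 3 + 1 + 7) / 6 = 29/6 = 4.8333
  x̄ = (5.8333, 4.8333),  deviation x̄ - mu_0 = (5.8333, 4.8333) - (5, 4) = (0.8333, 0.8333).

Step 2 — sample covariance matrix, S[i,j] = (1/(n-1)) · Σ_k (x_{k,i} - mean_i) · (x_{k,j} - mean_j), divisor n-1 = 5:
  S[U,U] = ((-1.8333)·(-1.8333) + (2.1667)·(2.1667) + (-2.8333)·(-2.8333) + (3.1667)·(3.1667) + (0.1667)·(0.1667) + (-0.8333)·(-0.8333)) / 5 = 26.8333/5 = 5.3667
  S[U,V] = ((-1.8333)·(1.1667) + (2.1667)·(0.1667) + (-2.8333)·(2.1667) + (3.1667)·(-1.8333) + (0.1667)·(-3.8333) + (-0.8333)·(2.1667)) / 5 = -16.1667/5 = -3.2333
  S[V,V] = ((1.1667)·(1.1667) + (0.1667)·(0.1667) + (2.1667)·(2.1667) + (-1.8333)·(-1.8333) + (-3.8333)·(-3.8333) + (2.1667)·(2.1667)) / 5 = 28.8333/5 = 5.7667
  S = [[5.3667, -3.2333],
 [-3.2333, 5.7667]].

Step 3 — invert S. det(S) = 5.3667·5.7667 - (-3.2333)² = 20.4933.
  S^{-1} = (1/det) · [[d, -b], [-b, a]] = [[0.2814, 0.1578],
 [0.1578, 0.2619]].

Step 4 — quadratic form (x̄ - mu_0)^T · S^{-1} · (x̄ - mu_0):
  S^{-1} · (x̄ - mu_0) = (0.366, 0.3497),
  (x̄ - mu_0)^T · [...] = (0.8333)·(0.366) + (0.8333)·(0.3497) = 0.5964.

Step 5 — scale by n: T² = 6 · 0.5964 = 3.5784.

T² ≈ 3.5784
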